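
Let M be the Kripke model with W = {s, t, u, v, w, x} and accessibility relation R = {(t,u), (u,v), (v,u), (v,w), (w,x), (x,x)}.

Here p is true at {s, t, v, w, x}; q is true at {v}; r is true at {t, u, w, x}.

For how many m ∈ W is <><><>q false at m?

5

s: no successors, so <><><>q fails. ✗
t: successors {u}; <><>q there: u:F. ✗
u: successors {v}; <><>q there: v:T. ✓
v: successors {u, w}; <><>q there: u:F, w:F. ✗
w: successors {x}; <><>q there: x:F. ✗
x: successors {x}; <><>q there: x:F. ✗
Satisfying worlds: {u}.
So <><><>q fails at the other 5 worlds.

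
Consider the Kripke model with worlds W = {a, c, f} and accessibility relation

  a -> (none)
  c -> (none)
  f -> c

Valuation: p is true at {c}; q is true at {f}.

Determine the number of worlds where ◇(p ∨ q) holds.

a: no successors, so ◇(p ∨ q) fails. ✗
c: no successors, so ◇(p ∨ q) fails. ✗
f: successors {c}; p ∨ q there: c:T. ✓
Satisfying worlds: {f}.

1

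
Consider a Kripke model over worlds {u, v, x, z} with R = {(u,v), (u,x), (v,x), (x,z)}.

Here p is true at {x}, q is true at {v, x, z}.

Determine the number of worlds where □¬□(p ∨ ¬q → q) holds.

1

u: successors {v, x}; ¬□(p ∨ ¬q → q) there: v:F, x:F. ✗
v: successors {x}; ¬□(p ∨ ¬q → q) there: x:F. ✗
x: successors {z}; ¬□(p ∨ ¬q → q) there: z:F. ✗
z: no successors, so □¬□(p ∨ ¬q → q) holds vacuously. ✓
Satisfying worlds: {z}.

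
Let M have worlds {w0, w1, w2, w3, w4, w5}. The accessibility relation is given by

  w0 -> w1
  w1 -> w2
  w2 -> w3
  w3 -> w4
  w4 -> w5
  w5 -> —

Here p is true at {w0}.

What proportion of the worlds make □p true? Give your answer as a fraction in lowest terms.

w0: successors {w1}; p there: w1:F. ✗
w1: successors {w2}; p there: w2:F. ✗
w2: successors {w3}; p there: w3:F. ✗
w3: successors {w4}; p there: w4:F. ✗
w4: successors {w5}; p there: w5:F. ✗
w5: no successors, so □p holds vacuously. ✓
That's 1 of 6 worlds, so 1/6.

1/6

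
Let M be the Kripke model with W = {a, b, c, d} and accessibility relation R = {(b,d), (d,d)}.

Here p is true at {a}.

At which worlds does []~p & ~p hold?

{b, c, d}

a: []~p is T, ~p is F. ✗
b: []~p is T, ~p is T. ✓
c: []~p is T, ~p is T. ✓
d: []~p is T, ~p is T. ✓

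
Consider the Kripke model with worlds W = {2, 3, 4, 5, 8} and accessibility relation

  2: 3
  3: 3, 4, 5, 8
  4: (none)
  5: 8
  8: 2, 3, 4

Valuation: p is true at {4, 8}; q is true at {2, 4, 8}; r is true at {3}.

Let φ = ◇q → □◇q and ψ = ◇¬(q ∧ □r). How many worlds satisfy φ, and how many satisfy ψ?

For ◇q → □◇q:
2: ◇q is F, □◇q is T. ✓
3: ◇q is T, □◇q is F. ✗
4: ◇q is F, □◇q is T. ✓
5: ◇q is T, □◇q is T. ✓
8: ◇q is T, □◇q is F. ✗
— 3 worlds.
For ◇¬(q ∧ □r):
2: successors {3}; ¬(q ∧ □r) there: 3:T. ✓
3: successors {3, 4, 5, 8}; ¬(q ∧ □r) there: 3:T, 4:F, 5:T, 8:T. ✓
4: no successors, so ◇¬(q ∧ □r) fails. ✗
5: successors {8}; ¬(q ∧ □r) there: 8:T. ✓
8: successors {2, 3, 4}; ¬(q ∧ □r) there: 2:F, 3:T, 4:F. ✓
— 4 worlds.

3 and 4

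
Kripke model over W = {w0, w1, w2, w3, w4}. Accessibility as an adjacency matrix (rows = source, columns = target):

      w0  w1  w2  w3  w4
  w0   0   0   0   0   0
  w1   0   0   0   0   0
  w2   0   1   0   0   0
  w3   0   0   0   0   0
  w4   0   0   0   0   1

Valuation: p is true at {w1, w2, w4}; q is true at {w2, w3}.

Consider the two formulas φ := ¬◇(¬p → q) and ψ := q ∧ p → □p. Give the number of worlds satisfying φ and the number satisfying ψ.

For ¬◇(¬p → q):
w0: ◇(¬p → q) is F. ✓
w1: ◇(¬p → q) is F. ✓
w2: ◇(¬p → q) is T. ✗
w3: ◇(¬p → q) is F. ✓
w4: ◇(¬p → q) is T. ✗
— 3 worlds.
For q ∧ p → □p:
w0: q ∧ p is F, □p is T. ✓
w1: q ∧ p is F, □p is T. ✓
w2: q ∧ p is T, □p is T. ✓
w3: q ∧ p is F, □p is T. ✓
w4: q ∧ p is F, □p is T. ✓
— 5 worlds.

3 and 5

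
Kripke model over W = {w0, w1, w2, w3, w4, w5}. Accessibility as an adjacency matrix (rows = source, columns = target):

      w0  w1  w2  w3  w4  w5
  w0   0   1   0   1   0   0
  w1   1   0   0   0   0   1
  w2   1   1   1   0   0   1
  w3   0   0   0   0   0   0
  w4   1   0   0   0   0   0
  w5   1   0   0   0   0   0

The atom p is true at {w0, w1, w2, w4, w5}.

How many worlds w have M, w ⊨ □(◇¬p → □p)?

2

w0: successors {w1, w3}; ◇¬p → □p there: w1:T, w3:T. ✓
w1: successors {w0, w5}; ◇¬p → □p there: w0:F, w5:T. ✗
w2: successors {w0, w1, w2, w5}; ◇¬p → □p there: w0:F, w1:T, w2:T, w5:T. ✗
w3: no successors, so □(◇¬p → □p) holds vacuously. ✓
w4: successors {w0}; ◇¬p → □p there: w0:F. ✗
w5: successors {w0}; ◇¬p → □p there: w0:F. ✗
Satisfying worlds: {w0, w3}.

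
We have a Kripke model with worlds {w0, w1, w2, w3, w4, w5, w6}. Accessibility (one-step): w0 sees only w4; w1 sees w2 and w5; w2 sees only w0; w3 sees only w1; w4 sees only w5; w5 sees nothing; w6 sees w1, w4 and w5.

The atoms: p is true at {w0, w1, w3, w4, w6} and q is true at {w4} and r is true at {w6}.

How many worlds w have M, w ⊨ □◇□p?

3

w0: successors {w4}; ◇□p there: w4:T. ✓
w1: successors {w2, w5}; ◇□p there: w2:T, w5:F. ✗
w2: successors {w0}; ◇□p there: w0:F. ✗
w3: successors {w1}; ◇□p there: w1:T. ✓
w4: successors {w5}; ◇□p there: w5:F. ✗
w5: no successors, so □◇□p holds vacuously. ✓
w6: successors {w1, w4, w5}; ◇□p there: w1:T, w4:T, w5:F. ✗
Satisfying worlds: {w0, w3, w5}.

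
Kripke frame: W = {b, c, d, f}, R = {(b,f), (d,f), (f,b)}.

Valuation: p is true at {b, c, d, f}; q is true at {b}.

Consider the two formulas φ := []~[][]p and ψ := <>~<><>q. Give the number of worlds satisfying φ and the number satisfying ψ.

For []~[][]p:
b: successors {f}; ~[][]p there: f:F. ✗
c: no successors, so []~[][]p holds vacuously. ✓
d: successors {f}; ~[][]p there: f:F. ✗
f: successors {b}; ~[][]p there: b:F. ✗
— 1 world.
For <>~<><>q:
b: successors {f}; ~<><>q there: f:T. ✓
c: no successors, so <>~<><>q fails. ✗
d: successors {f}; ~<><>q there: f:T. ✓
f: successors {b}; ~<><>q there: b:F. ✗
— 2 worlds.

1 and 2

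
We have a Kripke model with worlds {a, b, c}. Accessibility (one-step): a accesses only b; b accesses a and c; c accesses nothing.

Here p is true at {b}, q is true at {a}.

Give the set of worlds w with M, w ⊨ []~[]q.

{a, c}

a: successors {b}; ~[]q there: b:T. ✓
b: successors {a, c}; ~[]q there: a:T, c:F. ✗
c: no successors, so []~[]q holds vacuously. ✓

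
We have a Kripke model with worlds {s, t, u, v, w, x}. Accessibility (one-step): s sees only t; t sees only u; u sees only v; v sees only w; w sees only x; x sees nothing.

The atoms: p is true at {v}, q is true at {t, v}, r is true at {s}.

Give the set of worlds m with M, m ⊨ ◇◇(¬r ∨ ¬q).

s: successors {t}; ◇(¬r ∨ ¬q) there: t:T. ✓
t: successors {u}; ◇(¬r ∨ ¬q) there: u:T. ✓
u: successors {v}; ◇(¬r ∨ ¬q) there: v:T. ✓
v: successors {w}; ◇(¬r ∨ ¬q) there: w:T. ✓
w: successors {x}; ◇(¬r ∨ ¬q) there: x:F. ✗
x: no successors, so ◇◇(¬r ∨ ¬q) fails. ✗

{s, t, u, v}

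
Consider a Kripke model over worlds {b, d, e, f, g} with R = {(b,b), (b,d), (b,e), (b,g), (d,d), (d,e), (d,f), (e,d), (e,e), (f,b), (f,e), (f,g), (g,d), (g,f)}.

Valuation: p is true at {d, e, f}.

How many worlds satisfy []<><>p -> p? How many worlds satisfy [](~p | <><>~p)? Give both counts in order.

For []<><>p -> p:
b: []<><>p is T, p is F. ✗
d: []<><>p is T, p is T. ✓
e: []<><>p is T, p is T. ✓
f: []<><>p is T, p is T. ✓
g: []<><>p is T, p is F. ✗
— 3 worlds.
For [](~p | <><>~p):
b: successors {b, d, e, g}; ~p | <><>~p there: b:T, d:T, e:F, g:T. ✗
d: successors {d, e, f}; ~p | <><>~p there: d:T, e:F, f:T. ✗
e: successors {d, e}; ~p | <><>~p there: d:T, e:F. ✗
f: successors {b, e, g}; ~p | <><>~p there: b:T, e:F, g:T. ✗
g: successors {d, f}; ~p | <><>~p there: d:T, f:T. ✓
— 1 world.

3 and 1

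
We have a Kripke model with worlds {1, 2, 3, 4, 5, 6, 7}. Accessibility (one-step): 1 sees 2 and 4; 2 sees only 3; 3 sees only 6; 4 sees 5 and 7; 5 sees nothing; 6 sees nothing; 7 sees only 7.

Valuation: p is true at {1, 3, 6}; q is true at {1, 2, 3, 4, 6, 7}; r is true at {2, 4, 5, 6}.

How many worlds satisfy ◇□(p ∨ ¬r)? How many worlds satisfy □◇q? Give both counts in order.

5 and 5

For ◇□(p ∨ ¬r):
1: successors {2, 4}; □(p ∨ ¬r) there: 2:T, 4:F. ✓
2: successors {3}; □(p ∨ ¬r) there: 3:T. ✓
3: successors {6}; □(p ∨ ¬r) there: 6:T. ✓
4: successors {5, 7}; □(p ∨ ¬r) there: 5:T, 7:T. ✓
5: no successors, so ◇□(p ∨ ¬r) fails. ✗
6: no successors, so ◇□(p ∨ ¬r) fails. ✗
7: successors {7}; □(p ∨ ¬r) there: 7:T. ✓
— 5 worlds.
For □◇q:
1: successors {2, 4}; ◇q there: 2:T, 4:T. ✓
2: successors {3}; ◇q there: 3:T. ✓
3: successors {6}; ◇q there: 6:F. ✗
4: successors {5, 7}; ◇q there: 5:F, 7:T. ✗
5: no successors, so □◇q holds vacuously. ✓
6: no successors, so □◇q holds vacuously. ✓
7: successors {7}; ◇q there: 7:T. ✓
— 5 worlds.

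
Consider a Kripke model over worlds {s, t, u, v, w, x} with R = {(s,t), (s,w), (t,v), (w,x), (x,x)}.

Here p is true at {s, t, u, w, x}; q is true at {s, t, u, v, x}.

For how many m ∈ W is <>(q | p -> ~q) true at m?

s: successors {t, w}; q | p -> ~q there: t:F, w:T. ✓
t: successors {v}; q | p -> ~q there: v:F. ✗
u: no successors, so <>(q | p -> ~q) fails. ✗
v: no successors, so <>(q | p -> ~q) fails. ✗
w: successors {x}; q | p -> ~q there: x:F. ✗
x: successors {x}; q | p -> ~q there: x:F. ✗
Satisfying worlds: {s}.

1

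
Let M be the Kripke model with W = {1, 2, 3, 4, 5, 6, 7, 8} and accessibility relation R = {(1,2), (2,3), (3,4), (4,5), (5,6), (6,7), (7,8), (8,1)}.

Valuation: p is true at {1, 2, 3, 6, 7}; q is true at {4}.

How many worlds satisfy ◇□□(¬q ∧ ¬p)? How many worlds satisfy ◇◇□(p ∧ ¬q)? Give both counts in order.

For ◇□□(¬q ∧ ¬p):
1: successors {2}; □□(¬q ∧ ¬p) there: 2:F. ✗
2: successors {3}; □□(¬q ∧ ¬p) there: 3:T. ✓
3: successors {4}; □□(¬q ∧ ¬p) there: 4:F. ✗
4: successors {5}; □□(¬q ∧ ¬p) there: 5:F. ✗
5: successors {6}; □□(¬q ∧ ¬p) there: 6:T. ✓
6: successors {7}; □□(¬q ∧ ¬p) there: 7:F. ✗
7: successors {8}; □□(¬q ∧ ¬p) there: 8:F. ✗
8: successors {1}; □□(¬q ∧ ¬p) there: 1:F. ✗
— 2 worlds.
For ◇◇□(p ∧ ¬q):
1: successors {2}; ◇□(p ∧ ¬q) there: 2:F. ✗
2: successors {3}; ◇□(p ∧ ¬q) there: 3:F. ✗
3: successors {4}; ◇□(p ∧ ¬q) there: 4:T. ✓
4: successors {5}; ◇□(p ∧ ¬q) there: 5:T. ✓
5: successors {6}; ◇□(p ∧ ¬q) there: 6:F. ✗
6: successors {7}; ◇□(p ∧ ¬q) there: 7:T. ✓
7: successors {8}; ◇□(p ∧ ¬q) there: 8:T. ✓
8: successors {1}; ◇□(p ∧ ¬q) there: 1:T. ✓
— 5 worlds.

2 and 5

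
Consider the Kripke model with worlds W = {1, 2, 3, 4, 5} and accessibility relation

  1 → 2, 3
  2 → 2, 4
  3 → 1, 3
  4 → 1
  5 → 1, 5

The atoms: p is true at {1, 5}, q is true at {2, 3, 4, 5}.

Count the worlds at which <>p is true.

1: successors {2, 3}; p there: 2:F, 3:F. ✗
2: successors {2, 4}; p there: 2:F, 4:F. ✗
3: successors {1, 3}; p there: 1:T, 3:F. ✓
4: successors {1}; p there: 1:T. ✓
5: successors {1, 5}; p there: 1:T, 5:T. ✓
Satisfying worlds: {3, 4, 5}.

3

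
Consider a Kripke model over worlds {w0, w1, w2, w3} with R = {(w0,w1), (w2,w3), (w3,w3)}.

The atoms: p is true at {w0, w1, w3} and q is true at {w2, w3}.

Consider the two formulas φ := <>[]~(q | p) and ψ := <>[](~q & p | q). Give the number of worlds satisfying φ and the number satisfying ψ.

For <>[]~(q | p):
w0: successors {w1}; []~(q | p) there: w1:T. ✓
w1: no successors, so <>[]~(q | p) fails. ✗
w2: successors {w3}; []~(q | p) there: w3:F. ✗
w3: successors {w3}; []~(q | p) there: w3:F. ✗
— 1 world.
For <>[](~q & p | q):
w0: successors {w1}; [](~q & p | q) there: w1:T. ✓
w1: no successors, so <>[](~q & p | q) fails. ✗
w2: successors {w3}; [](~q & p | q) there: w3:T. ✓
w3: successors {w3}; [](~q & p | q) there: w3:T. ✓
— 3 worlds.

1 and 3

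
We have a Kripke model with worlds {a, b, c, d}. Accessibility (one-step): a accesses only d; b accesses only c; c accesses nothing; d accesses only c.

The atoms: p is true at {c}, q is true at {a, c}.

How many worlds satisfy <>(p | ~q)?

3

a: successors {d}; p | ~q there: d:T. ✓
b: successors {c}; p | ~q there: c:T. ✓
c: no successors, so <>(p | ~q) fails. ✗
d: successors {c}; p | ~q there: c:T. ✓
Satisfying worlds: {a, b, d}.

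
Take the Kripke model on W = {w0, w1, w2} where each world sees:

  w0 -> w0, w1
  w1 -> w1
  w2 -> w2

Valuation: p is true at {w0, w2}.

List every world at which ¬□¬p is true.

w0: □¬p is F. ✓
w1: □¬p is T. ✗
w2: □¬p is F. ✓

{w0, w2}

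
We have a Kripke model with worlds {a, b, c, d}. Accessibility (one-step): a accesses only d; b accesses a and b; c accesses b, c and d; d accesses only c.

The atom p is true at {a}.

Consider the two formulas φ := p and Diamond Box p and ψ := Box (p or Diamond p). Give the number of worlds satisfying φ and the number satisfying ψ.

0 and 1

For p and Diamond Box p:
a: p is T, Diamond Box p is F. ✗
b: p is F, Diamond Box p is F. ✗
c: p is F, Diamond Box p is F. ✗
d: p is F, Diamond Box p is F. ✗
— 0 worlds.
For Box (p or Diamond p):
a: successors {d}; p or Diamond p there: d:F. ✗
b: successors {a, b}; p or Diamond p there: a:T, b:T. ✓
c: successors {b, c, d}; p or Diamond p there: b:T, c:F, d:F. ✗
d: successors {c}; p or Diamond p there: c:F. ✗
— 1 world.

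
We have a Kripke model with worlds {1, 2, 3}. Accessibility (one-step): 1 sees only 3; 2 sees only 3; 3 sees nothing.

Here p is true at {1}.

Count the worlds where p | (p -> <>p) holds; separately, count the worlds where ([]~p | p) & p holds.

3 and 1

For p | (p -> <>p):
1: p is T, p -> <>p is F. ✓
2: p is F, p -> <>p is T. ✓
3: p is F, p -> <>p is T. ✓
— 3 worlds.
For ([]~p | p) & p:
1: []~p | p is T, p is T. ✓
2: []~p | p is T, p is F. ✗
3: []~p | p is T, p is F. ✗
— 1 world.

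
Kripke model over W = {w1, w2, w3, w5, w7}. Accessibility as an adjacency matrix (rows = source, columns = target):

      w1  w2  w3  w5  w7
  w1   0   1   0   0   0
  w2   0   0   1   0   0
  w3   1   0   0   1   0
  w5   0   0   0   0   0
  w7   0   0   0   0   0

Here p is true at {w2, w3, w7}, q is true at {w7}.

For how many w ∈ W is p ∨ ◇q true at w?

w1: p is F, ◇q is F. ✗
w2: p is T, ◇q is F. ✓
w3: p is T, ◇q is F. ✓
w5: p is F, ◇q is F. ✗
w7: p is T, ◇q is F. ✓
Satisfying worlds: {w2, w3, w7}.

3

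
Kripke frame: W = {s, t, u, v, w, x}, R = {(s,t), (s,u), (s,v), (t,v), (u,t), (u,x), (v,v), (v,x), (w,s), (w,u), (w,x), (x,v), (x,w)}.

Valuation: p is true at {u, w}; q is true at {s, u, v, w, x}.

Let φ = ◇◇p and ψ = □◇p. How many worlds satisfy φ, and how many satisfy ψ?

For ◇◇p:
s: successors {t, u, v}; ◇p there: t:F, u:F, v:F. ✗
t: successors {v}; ◇p there: v:F. ✗
u: successors {t, x}; ◇p there: t:F, x:T. ✓
v: successors {v, x}; ◇p there: v:F, x:T. ✓
w: successors {s, u, x}; ◇p there: s:T, u:F, x:T. ✓
x: successors {v, w}; ◇p there: v:F, w:T. ✓
— 4 worlds.
For □◇p:
s: successors {t, u, v}; ◇p there: t:F, u:F, v:F. ✗
t: successors {v}; ◇p there: v:F. ✗
u: successors {t, x}; ◇p there: t:F, x:T. ✗
v: successors {v, x}; ◇p there: v:F, x:T. ✗
w: successors {s, u, x}; ◇p there: s:T, u:F, x:T. ✗
x: successors {v, w}; ◇p there: v:F, w:T. ✗
— 0 worlds.

4 and 0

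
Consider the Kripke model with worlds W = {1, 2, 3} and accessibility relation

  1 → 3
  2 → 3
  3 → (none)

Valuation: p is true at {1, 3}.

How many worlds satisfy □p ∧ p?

1: □p is T, p is T. ✓
2: □p is T, p is F. ✗
3: □p is T, p is T. ✓
Satisfying worlds: {1, 3}.

2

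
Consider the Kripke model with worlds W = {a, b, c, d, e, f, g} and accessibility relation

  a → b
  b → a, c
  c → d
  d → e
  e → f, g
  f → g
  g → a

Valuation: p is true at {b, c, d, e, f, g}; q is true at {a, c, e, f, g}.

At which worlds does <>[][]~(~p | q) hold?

{a, e, f}

a: successors {b}; [][]~(~p | q) there: b:T. ✓
b: successors {a, c}; [][]~(~p | q) there: a:F, c:F. ✗
c: successors {d}; [][]~(~p | q) there: d:F. ✗
d: successors {e}; [][]~(~p | q) there: e:F. ✗
e: successors {f, g}; [][]~(~p | q) there: f:F, g:T. ✓
f: successors {g}; [][]~(~p | q) there: g:T. ✓
g: successors {a}; [][]~(~p | q) there: a:F. ✗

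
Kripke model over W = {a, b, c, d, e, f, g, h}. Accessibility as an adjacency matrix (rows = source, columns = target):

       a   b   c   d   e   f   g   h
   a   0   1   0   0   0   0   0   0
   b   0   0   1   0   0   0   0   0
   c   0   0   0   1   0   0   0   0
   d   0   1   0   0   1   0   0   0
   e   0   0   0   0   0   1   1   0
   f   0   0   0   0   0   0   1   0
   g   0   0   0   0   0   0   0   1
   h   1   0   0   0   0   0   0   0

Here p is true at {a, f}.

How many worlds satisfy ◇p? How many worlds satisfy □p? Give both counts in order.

2 and 1

For ◇p:
a: successors {b}; p there: b:F. ✗
b: successors {c}; p there: c:F. ✗
c: successors {d}; p there: d:F. ✗
d: successors {b, e}; p there: b:F, e:F. ✗
e: successors {f, g}; p there: f:T, g:F. ✓
f: successors {g}; p there: g:F. ✗
g: successors {h}; p there: h:F. ✗
h: successors {a}; p there: a:T. ✓
— 2 worlds.
For □p:
a: successors {b}; p there: b:F. ✗
b: successors {c}; p there: c:F. ✗
c: successors {d}; p there: d:F. ✗
d: successors {b, e}; p there: b:F, e:F. ✗
e: successors {f, g}; p there: f:T, g:F. ✗
f: successors {g}; p there: g:F. ✗
g: successors {h}; p there: h:F. ✗
h: successors {a}; p there: a:T. ✓
— 1 world.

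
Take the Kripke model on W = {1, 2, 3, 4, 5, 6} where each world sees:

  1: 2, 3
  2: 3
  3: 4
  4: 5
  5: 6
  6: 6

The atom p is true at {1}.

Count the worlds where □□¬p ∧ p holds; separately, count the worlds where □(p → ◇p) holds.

For □□¬p ∧ p:
1: □□¬p is T, p is T. ✓
2: □□¬p is T, p is F. ✗
3: □□¬p is T, p is F. ✗
4: □□¬p is T, p is F. ✗
5: □□¬p is T, p is F. ✗
6: □□¬p is T, p is F. ✗
— 1 world.
For □(p → ◇p):
1: successors {2, 3}; p → ◇p there: 2:T, 3:T. ✓
2: successors {3}; p → ◇p there: 3:T. ✓
3: successors {4}; p → ◇p there: 4:T. ✓
4: successors {5}; p → ◇p there: 5:T. ✓
5: successors {6}; p → ◇p there: 6:T. ✓
6: successors {6}; p → ◇p there: 6:T. ✓
— 6 worlds.

1 and 6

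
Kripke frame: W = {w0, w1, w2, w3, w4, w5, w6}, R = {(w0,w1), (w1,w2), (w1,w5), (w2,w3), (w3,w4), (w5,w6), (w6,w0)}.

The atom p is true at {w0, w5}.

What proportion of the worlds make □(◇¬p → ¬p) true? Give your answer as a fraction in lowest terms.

w0: successors {w1}; ◇¬p → ¬p there: w1:T. ✓
w1: successors {w2, w5}; ◇¬p → ¬p there: w2:T, w5:F. ✗
w2: successors {w3}; ◇¬p → ¬p there: w3:T. ✓
w3: successors {w4}; ◇¬p → ¬p there: w4:T. ✓
w4: no successors, so □(◇¬p → ¬p) holds vacuously. ✓
w5: successors {w6}; ◇¬p → ¬p there: w6:T. ✓
w6: successors {w0}; ◇¬p → ¬p there: w0:F. ✗
That's 5 of 7 worlds, so 5/7.

5/7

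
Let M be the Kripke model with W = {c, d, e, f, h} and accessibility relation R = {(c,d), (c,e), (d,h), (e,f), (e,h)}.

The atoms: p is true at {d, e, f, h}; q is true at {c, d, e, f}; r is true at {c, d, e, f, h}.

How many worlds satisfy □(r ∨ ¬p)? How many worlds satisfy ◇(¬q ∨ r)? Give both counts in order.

For □(r ∨ ¬p):
c: successors {d, e}; r ∨ ¬p there: d:T, e:T. ✓
d: successors {h}; r ∨ ¬p there: h:T. ✓
e: successors {f, h}; r ∨ ¬p there: f:T, h:T. ✓
f: no successors, so □(r ∨ ¬p) holds vacuously. ✓
h: no successors, so □(r ∨ ¬p) holds vacuously. ✓
— 5 worlds.
For ◇(¬q ∨ r):
c: successors {d, e}; ¬q ∨ r there: d:T, e:T. ✓
d: successors {h}; ¬q ∨ r there: h:T. ✓
e: successors {f, h}; ¬q ∨ r there: f:T, h:T. ✓
f: no successors, so ◇(¬q ∨ r) fails. ✗
h: no successors, so ◇(¬q ∨ r) fails. ✗
— 3 worlds.

5 and 3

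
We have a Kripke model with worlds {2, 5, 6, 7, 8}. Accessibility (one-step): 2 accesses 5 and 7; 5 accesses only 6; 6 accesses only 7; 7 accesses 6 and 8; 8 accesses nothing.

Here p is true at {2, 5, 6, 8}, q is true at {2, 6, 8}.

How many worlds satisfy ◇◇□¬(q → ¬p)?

2: successors {5, 7}; ◇□¬(q → ¬p) there: 5:F, 7:T. ✓
5: successors {6}; ◇□¬(q → ¬p) there: 6:T. ✓
6: successors {7}; ◇□¬(q → ¬p) there: 7:T. ✓
7: successors {6, 8}; ◇□¬(q → ¬p) there: 6:T, 8:F. ✓
8: no successors, so ◇◇□¬(q → ¬p) fails. ✗
Satisfying worlds: {2, 5, 6, 7}.

4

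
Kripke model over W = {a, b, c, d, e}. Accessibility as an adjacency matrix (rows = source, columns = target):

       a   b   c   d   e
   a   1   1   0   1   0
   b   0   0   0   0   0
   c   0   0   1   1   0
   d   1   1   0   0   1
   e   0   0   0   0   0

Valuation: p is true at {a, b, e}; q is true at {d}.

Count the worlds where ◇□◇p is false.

a: successors {a, b, d}; □◇p there: a:F, b:T, d:F. ✓
b: no successors, so ◇□◇p fails. ✗
c: successors {c, d}; □◇p there: c:F, d:F. ✗
d: successors {a, b, e}; □◇p there: a:F, b:T, e:T. ✓
e: no successors, so ◇□◇p fails. ✗
Satisfying worlds: {a, d}.
So ◇□◇p fails at the other 3 worlds.

3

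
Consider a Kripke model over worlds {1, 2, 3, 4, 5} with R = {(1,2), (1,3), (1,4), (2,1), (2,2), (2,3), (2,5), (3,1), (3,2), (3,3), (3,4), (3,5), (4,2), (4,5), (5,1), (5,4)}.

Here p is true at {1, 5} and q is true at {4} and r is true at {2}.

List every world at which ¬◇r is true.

{5}

1: ◇r is T. ✗
2: ◇r is T. ✗
3: ◇r is T. ✗
4: ◇r is T. ✗
5: ◇r is F. ✓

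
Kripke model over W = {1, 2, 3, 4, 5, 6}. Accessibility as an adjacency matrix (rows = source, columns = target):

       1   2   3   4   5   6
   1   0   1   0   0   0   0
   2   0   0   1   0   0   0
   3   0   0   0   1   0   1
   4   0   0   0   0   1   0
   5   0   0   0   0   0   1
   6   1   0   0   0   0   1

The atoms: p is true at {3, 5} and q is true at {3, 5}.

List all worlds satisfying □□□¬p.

{1, 3, 4, 5}

1: successors {2}; □□¬p there: 2:T. ✓
2: successors {3}; □□¬p there: 3:F. ✗
3: successors {4, 6}; □□¬p there: 4:T, 6:T. ✓
4: successors {5}; □□¬p there: 5:T. ✓
5: successors {6}; □□¬p there: 6:T. ✓
6: successors {1, 6}; □□¬p there: 1:F, 6:T. ✗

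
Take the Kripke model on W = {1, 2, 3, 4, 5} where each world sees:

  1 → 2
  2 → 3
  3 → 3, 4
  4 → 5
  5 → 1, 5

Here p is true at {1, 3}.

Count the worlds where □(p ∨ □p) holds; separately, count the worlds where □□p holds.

For □(p ∨ □p):
1: successors {2}; p ∨ □p there: 2:T. ✓
2: successors {3}; p ∨ □p there: 3:T. ✓
3: successors {3, 4}; p ∨ □p there: 3:T, 4:F. ✗
4: successors {5}; p ∨ □p there: 5:F. ✗
5: successors {1, 5}; p ∨ □p there: 1:T, 5:F. ✗
— 2 worlds.
For □□p:
1: successors {2}; □p there: 2:T. ✓
2: successors {3}; □p there: 3:F. ✗
3: successors {3, 4}; □p there: 3:F, 4:F. ✗
4: successors {5}; □p there: 5:F. ✗
5: successors {1, 5}; □p there: 1:F, 5:F. ✗
— 1 world.

2 and 1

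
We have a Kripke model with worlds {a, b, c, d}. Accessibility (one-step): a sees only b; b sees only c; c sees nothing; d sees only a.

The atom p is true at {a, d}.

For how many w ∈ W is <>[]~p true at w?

3

a: successors {b}; []~p there: b:T. ✓
b: successors {c}; []~p there: c:T. ✓
c: no successors, so <>[]~p fails. ✗
d: successors {a}; []~p there: a:T. ✓
Satisfying worlds: {a, b, d}.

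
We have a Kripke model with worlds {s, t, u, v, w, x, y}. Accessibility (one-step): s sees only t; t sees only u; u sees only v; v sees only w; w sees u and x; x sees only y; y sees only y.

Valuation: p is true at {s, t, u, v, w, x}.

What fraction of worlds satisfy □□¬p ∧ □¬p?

2/7

s: □□¬p is F, □¬p is F. ✗
t: □□¬p is F, □¬p is F. ✗
u: □□¬p is F, □¬p is F. ✗
v: □□¬p is F, □¬p is F. ✗
w: □□¬p is F, □¬p is F. ✗
x: □□¬p is T, □¬p is T. ✓
y: □□¬p is T, □¬p is T. ✓
That's 2 of 7 worlds, so 2/7.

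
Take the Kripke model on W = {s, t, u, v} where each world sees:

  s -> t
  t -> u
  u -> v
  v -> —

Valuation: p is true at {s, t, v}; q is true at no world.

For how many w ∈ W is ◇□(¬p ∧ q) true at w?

1

s: successors {t}; □(¬p ∧ q) there: t:F. ✗
t: successors {u}; □(¬p ∧ q) there: u:F. ✗
u: successors {v}; □(¬p ∧ q) there: v:T. ✓
v: no successors, so ◇□(¬p ∧ q) fails. ✗
Satisfying worlds: {u}.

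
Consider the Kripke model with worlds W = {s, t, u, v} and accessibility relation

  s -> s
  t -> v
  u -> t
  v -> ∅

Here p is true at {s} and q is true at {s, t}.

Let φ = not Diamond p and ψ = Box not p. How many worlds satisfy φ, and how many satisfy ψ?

3 and 3

For not Diamond p:
s: Diamond p is T. ✗
t: Diamond p is F. ✓
u: Diamond p is F. ✓
v: Diamond p is F. ✓
— 3 worlds.
For Box not p:
s: successors {s}; not p there: s:F. ✗
t: successors {v}; not p there: v:T. ✓
u: successors {t}; not p there: t:T. ✓
v: no successors, so Box not p holds vacuously. ✓
— 3 worlds.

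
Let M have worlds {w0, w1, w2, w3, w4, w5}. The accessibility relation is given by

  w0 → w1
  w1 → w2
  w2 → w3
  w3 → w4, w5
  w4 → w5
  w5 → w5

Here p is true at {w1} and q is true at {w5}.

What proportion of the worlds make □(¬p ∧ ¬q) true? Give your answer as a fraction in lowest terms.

1/3

w0: successors {w1}; ¬p ∧ ¬q there: w1:F. ✗
w1: successors {w2}; ¬p ∧ ¬q there: w2:T. ✓
w2: successors {w3}; ¬p ∧ ¬q there: w3:T. ✓
w3: successors {w4, w5}; ¬p ∧ ¬q there: w4:T, w5:F. ✗
w4: successors {w5}; ¬p ∧ ¬q there: w5:F. ✗
w5: successors {w5}; ¬p ∧ ¬q there: w5:F. ✗
That's 2 of 6 worlds, so 2/6 = 1/3.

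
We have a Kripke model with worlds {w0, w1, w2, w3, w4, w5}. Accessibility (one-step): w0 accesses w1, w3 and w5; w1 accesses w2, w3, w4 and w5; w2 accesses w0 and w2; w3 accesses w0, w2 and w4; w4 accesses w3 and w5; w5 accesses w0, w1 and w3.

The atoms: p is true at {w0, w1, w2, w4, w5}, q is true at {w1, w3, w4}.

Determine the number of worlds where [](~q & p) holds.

w0: successors {w1, w3, w5}; ~q & p there: w1:F, w3:F, w5:T. ✗
w1: successors {w2, w3, w4, w5}; ~q & p there: w2:T, w3:F, w4:F, w5:T. ✗
w2: successors {w0, w2}; ~q & p there: w0:T, w2:T. ✓
w3: successors {w0, w2, w4}; ~q & p there: w0:T, w2:T, w4:F. ✗
w4: successors {w3, w5}; ~q & p there: w3:F, w5:T. ✗
w5: successors {w0, w1, w3}; ~q & p there: w0:T, w1:F, w3:F. ✗
Satisfying worlds: {w2}.

1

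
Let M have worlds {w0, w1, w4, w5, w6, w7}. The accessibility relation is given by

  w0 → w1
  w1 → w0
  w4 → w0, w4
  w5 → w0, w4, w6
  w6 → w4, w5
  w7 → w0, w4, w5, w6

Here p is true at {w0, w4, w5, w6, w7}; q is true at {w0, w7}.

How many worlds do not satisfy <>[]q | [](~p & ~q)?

5

w0: <>[]q is T, [](~p & ~q) is T. ✓
w1: <>[]q is F, [](~p & ~q) is F. ✗
w4: <>[]q is F, [](~p & ~q) is F. ✗
w5: <>[]q is F, [](~p & ~q) is F. ✗
w6: <>[]q is F, [](~p & ~q) is F. ✗
w7: <>[]q is F, [](~p & ~q) is F. ✗
Satisfying worlds: {w0}.
So <>[]q | [](~p & ~q) fails at the other 5 worlds.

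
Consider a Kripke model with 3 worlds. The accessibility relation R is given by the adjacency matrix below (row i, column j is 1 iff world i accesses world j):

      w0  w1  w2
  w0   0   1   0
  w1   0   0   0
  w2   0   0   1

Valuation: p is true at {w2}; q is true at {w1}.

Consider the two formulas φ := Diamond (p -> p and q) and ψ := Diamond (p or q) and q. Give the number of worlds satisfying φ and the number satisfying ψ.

For Diamond (p -> p and q):
w0: successors {w1}; p -> p and q there: w1:T. ✓
w1: no successors, so Diamond (p -> p and q) fails. ✗
w2: successors {w2}; p -> p and q there: w2:F. ✗
— 1 world.
For Diamond (p or q) and q:
w0: Diamond (p or q) is T, q is F. ✗
w1: Diamond (p or q) is F, q is T. ✗
w2: Diamond (p or q) is T, q is F. ✗
— 0 worlds.

1 and 0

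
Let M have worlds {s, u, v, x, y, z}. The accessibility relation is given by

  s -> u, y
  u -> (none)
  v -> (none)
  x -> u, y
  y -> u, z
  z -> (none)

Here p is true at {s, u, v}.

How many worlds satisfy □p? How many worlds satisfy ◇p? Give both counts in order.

For □p:
s: successors {u, y}; p there: u:T, y:F. ✗
u: no successors, so □p holds vacuously. ✓
v: no successors, so □p holds vacuously. ✓
x: successors {u, y}; p there: u:T, y:F. ✗
y: successors {u, z}; p there: u:T, z:F. ✗
z: no successors, so □p holds vacuously. ✓
— 3 worlds.
For ◇p:
s: successors {u, y}; p there: u:T, y:F. ✓
u: no successors, so ◇p fails. ✗
v: no successors, so ◇p fails. ✗
x: successors {u, y}; p there: u:T, y:F. ✓
y: successors {u, z}; p there: u:T, z:F. ✓
z: no successors, so ◇p fails. ✗
— 3 worlds.

3 and 3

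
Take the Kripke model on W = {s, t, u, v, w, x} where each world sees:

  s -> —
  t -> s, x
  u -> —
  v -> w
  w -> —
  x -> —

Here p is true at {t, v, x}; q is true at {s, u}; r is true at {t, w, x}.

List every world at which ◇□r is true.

s: no successors, so ◇□r fails. ✗
t: successors {s, x}; □r there: s:T, x:T. ✓
u: no successors, so ◇□r fails. ✗
v: successors {w}; □r there: w:T. ✓
w: no successors, so ◇□r fails. ✗
x: no successors, so ◇□r fails. ✗

{t, v}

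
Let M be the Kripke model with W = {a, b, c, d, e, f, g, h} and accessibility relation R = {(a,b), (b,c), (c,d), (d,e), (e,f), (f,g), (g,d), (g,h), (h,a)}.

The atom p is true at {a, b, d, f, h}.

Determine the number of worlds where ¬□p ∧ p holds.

a: ¬□p is F, p is T. ✗
b: ¬□p is T, p is T. ✓
c: ¬□p is F, p is F. ✗
d: ¬□p is T, p is T. ✓
e: ¬□p is F, p is F. ✗
f: ¬□p is T, p is T. ✓
g: ¬□p is F, p is F. ✗
h: ¬□p is F, p is T. ✗
Satisfying worlds: {b, d, f}.

3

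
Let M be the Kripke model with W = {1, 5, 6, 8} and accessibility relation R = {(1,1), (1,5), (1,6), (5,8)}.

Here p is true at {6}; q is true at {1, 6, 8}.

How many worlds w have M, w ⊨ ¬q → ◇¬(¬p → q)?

1: ¬q is F, ◇¬(¬p → q) is T. ✓
5: ¬q is T, ◇¬(¬p → q) is F. ✗
6: ¬q is F, ◇¬(¬p → q) is F. ✓
8: ¬q is F, ◇¬(¬p → q) is F. ✓
Satisfying worlds: {1, 6, 8}.

3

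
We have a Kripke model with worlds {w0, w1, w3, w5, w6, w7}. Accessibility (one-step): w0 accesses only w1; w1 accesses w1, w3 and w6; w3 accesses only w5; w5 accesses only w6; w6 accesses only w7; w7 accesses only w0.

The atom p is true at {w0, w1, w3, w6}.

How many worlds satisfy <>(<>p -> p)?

4

w0: successors {w1}; <>p -> p there: w1:T. ✓
w1: successors {w1, w3, w6}; <>p -> p there: w1:T, w3:T, w6:T. ✓
w3: successors {w5}; <>p -> p there: w5:F. ✗
w5: successors {w6}; <>p -> p there: w6:T. ✓
w6: successors {w7}; <>p -> p there: w7:F. ✗
w7: successors {w0}; <>p -> p there: w0:T. ✓
Satisfying worlds: {w0, w1, w5, w7}.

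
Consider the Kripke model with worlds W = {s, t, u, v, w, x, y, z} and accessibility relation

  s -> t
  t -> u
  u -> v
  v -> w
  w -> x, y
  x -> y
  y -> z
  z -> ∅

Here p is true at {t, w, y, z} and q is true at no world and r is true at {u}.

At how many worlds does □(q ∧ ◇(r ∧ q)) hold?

s: successors {t}; q ∧ ◇(r ∧ q) there: t:F. ✗
t: successors {u}; q ∧ ◇(r ∧ q) there: u:F. ✗
u: successors {v}; q ∧ ◇(r ∧ q) there: v:F. ✗
v: successors {w}; q ∧ ◇(r ∧ q) there: w:F. ✗
w: successors {x, y}; q ∧ ◇(r ∧ q) there: x:F, y:F. ✗
x: successors {y}; q ∧ ◇(r ∧ q) there: y:F. ✗
y: successors {z}; q ∧ ◇(r ∧ q) there: z:F. ✗
z: no successors, so □(q ∧ ◇(r ∧ q)) holds vacuously. ✓
Satisfying worlds: {z}.

1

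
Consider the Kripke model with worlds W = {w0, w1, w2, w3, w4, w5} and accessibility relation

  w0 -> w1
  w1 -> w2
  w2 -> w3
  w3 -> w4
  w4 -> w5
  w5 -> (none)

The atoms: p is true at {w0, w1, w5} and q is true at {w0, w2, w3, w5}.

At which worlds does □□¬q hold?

{w2, w4, w5}

w0: successors {w1}; □¬q there: w1:F. ✗
w1: successors {w2}; □¬q there: w2:F. ✗
w2: successors {w3}; □¬q there: w3:T. ✓
w3: successors {w4}; □¬q there: w4:F. ✗
w4: successors {w5}; □¬q there: w5:T. ✓
w5: no successors, so □□¬q holds vacuously. ✓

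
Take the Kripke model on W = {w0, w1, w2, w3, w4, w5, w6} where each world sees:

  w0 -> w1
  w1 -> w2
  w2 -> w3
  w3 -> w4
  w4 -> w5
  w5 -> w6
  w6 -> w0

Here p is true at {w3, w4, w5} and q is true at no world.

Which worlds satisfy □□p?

w0: successors {w1}; □p there: w1:F. ✗
w1: successors {w2}; □p there: w2:T. ✓
w2: successors {w3}; □p there: w3:T. ✓
w3: successors {w4}; □p there: w4:T. ✓
w4: successors {w5}; □p there: w5:F. ✗
w5: successors {w6}; □p there: w6:F. ✗
w6: successors {w0}; □p there: w0:F. ✗

{w1, w2, w3}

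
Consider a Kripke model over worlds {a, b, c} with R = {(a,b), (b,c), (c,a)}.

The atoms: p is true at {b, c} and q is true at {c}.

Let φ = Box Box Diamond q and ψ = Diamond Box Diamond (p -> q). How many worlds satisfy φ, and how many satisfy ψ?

1 and 2

For Box Box Diamond q:
a: successors {b}; Box Diamond q there: b:F. ✗
b: successors {c}; Box Diamond q there: c:F. ✗
c: successors {a}; Box Diamond q there: a:T. ✓
— 1 world.
For Diamond Box Diamond (p -> q):
a: successors {b}; Box Diamond (p -> q) there: b:T. ✓
b: successors {c}; Box Diamond (p -> q) there: c:F. ✗
c: successors {a}; Box Diamond (p -> q) there: a:T. ✓
— 2 worlds.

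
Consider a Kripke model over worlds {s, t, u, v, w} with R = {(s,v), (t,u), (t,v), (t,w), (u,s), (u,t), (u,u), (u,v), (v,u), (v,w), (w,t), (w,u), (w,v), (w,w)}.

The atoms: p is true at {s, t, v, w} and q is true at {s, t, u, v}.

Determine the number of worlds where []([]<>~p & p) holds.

1

s: successors {v}; []<>~p & p there: v:T. ✓
t: successors {u, v, w}; []<>~p & p there: u:F, v:T, w:T. ✗
u: successors {s, t, u, v}; []<>~p & p there: s:T, t:T, u:F, v:T. ✗
v: successors {u, w}; []<>~p & p there: u:F, w:T. ✗
w: successors {t, u, v, w}; []<>~p & p there: t:T, u:F, v:T, w:T. ✗
Satisfying worlds: {s}.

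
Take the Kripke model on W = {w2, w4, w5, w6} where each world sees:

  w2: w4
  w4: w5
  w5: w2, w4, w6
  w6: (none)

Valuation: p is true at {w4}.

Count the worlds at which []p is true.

w2: successors {w4}; p there: w4:T. ✓
w4: successors {w5}; p there: w5:F. ✗
w5: successors {w2, w4, w6}; p there: w2:F, w4:T, w6:F. ✗
w6: no successors, so []p holds vacuously. ✓
Satisfying worlds: {w2, w6}.

2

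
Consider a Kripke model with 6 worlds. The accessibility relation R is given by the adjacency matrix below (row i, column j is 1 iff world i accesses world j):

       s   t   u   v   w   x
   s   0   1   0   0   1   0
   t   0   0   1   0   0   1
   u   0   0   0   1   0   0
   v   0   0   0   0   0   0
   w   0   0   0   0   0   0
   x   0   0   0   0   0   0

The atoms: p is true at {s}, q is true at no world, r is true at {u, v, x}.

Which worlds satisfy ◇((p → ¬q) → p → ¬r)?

s: successors {t, w}; (p → ¬q) → p → ¬r there: t:T, w:T. ✓
t: successors {u, x}; (p → ¬q) → p → ¬r there: u:T, x:T. ✓
u: successors {v}; (p → ¬q) → p → ¬r there: v:T. ✓
v: no successors, so ◇((p → ¬q) → p → ¬r) fails. ✗
w: no successors, so ◇((p → ¬q) → p → ¬r) fails. ✗
x: no successors, so ◇((p → ¬q) → p → ¬r) fails. ✗

{s, t, u}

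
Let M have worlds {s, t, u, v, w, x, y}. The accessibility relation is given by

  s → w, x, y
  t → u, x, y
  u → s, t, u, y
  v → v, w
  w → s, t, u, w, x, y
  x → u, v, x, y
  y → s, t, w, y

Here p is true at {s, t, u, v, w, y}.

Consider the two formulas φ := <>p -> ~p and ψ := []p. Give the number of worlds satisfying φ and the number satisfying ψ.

For <>p -> ~p:
s: <>p is T, ~p is F. ✗
t: <>p is T, ~p is F. ✗
u: <>p is T, ~p is F. ✗
v: <>p is T, ~p is F. ✗
w: <>p is T, ~p is F. ✗
x: <>p is T, ~p is T. ✓
y: <>p is T, ~p is F. ✗
— 1 world.
For []p:
s: successors {w, x, y}; p there: w:T, x:F, y:T. ✗
t: successors {u, x, y}; p there: u:T, x:F, y:T. ✗
u: successors {s, t, u, y}; p there: s:T, t:T, u:T, y:T. ✓
v: successors {v, w}; p there: v:T, w:T. ✓
w: successors {s, t, u, w, x, y}; p there: s:T, t:T, u:T, w:T, x:F, y:T. ✗
x: successors {u, v, x, y}; p there: u:T, v:T, x:F, y:T. ✗
y: successors {s, t, w, y}; p there: s:T, t:T, w:T, y:T. ✓
— 3 worlds.

1 and 3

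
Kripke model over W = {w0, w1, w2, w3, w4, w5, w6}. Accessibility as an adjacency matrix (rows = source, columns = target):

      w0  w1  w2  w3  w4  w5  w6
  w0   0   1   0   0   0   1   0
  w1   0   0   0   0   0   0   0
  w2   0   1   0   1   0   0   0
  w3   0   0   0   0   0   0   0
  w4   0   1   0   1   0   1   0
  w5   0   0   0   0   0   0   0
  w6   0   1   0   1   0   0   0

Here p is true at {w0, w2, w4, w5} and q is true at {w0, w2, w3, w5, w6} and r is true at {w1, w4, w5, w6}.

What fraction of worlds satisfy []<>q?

w0: successors {w1, w5}; <>q there: w1:F, w5:F. ✗
w1: no successors, so []<>q holds vacuously. ✓
w2: successors {w1, w3}; <>q there: w1:F, w3:F. ✗
w3: no successors, so []<>q holds vacuously. ✓
w4: successors {w1, w3, w5}; <>q there: w1:F, w3:F, w5:F. ✗
w5: no successors, so []<>q holds vacuously. ✓
w6: successors {w1, w3}; <>q there: w1:F, w3:F. ✗
That's 3 of 7 worlds, so 3/7.

3/7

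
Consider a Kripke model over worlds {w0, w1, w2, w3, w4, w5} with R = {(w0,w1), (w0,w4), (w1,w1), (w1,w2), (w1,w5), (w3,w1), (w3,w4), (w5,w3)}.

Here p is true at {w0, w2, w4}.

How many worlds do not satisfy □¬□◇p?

3

w0: successors {w1, w4}; ¬□◇p there: w1:T, w4:F. ✗
w1: successors {w1, w2, w5}; ¬□◇p there: w1:T, w2:F, w5:F. ✗
w2: no successors, so □¬□◇p holds vacuously. ✓
w3: successors {w1, w4}; ¬□◇p there: w1:T, w4:F. ✗
w4: no successors, so □¬□◇p holds vacuously. ✓
w5: successors {w3}; ¬□◇p there: w3:T. ✓
Satisfying worlds: {w2, w4, w5}.
So □¬□◇p fails at the other 3 worlds.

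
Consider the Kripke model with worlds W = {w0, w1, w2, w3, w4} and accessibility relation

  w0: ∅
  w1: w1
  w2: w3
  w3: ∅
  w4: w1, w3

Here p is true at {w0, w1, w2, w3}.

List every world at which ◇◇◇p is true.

{w1, w4}

w0: no successors, so ◇◇◇p fails. ✗
w1: successors {w1}; ◇◇p there: w1:T. ✓
w2: successors {w3}; ◇◇p there: w3:F. ✗
w3: no successors, so ◇◇◇p fails. ✗
w4: successors {w1, w3}; ◇◇p there: w1:T, w3:F. ✓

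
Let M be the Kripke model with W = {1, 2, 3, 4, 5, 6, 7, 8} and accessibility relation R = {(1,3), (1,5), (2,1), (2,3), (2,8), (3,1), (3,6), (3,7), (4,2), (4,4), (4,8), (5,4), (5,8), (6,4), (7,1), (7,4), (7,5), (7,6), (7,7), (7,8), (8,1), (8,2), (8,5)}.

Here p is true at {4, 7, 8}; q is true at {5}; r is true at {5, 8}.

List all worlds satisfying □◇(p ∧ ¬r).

1: successors {3, 5}; ◇(p ∧ ¬r) there: 3:T, 5:T. ✓
2: successors {1, 3, 8}; ◇(p ∧ ¬r) there: 1:F, 3:T, 8:F. ✗
3: successors {1, 6, 7}; ◇(p ∧ ¬r) there: 1:F, 6:T, 7:T. ✗
4: successors {2, 4, 8}; ◇(p ∧ ¬r) there: 2:F, 4:T, 8:F. ✗
5: successors {4, 8}; ◇(p ∧ ¬r) there: 4:T, 8:F. ✗
6: successors {4}; ◇(p ∧ ¬r) there: 4:T. ✓
7: successors {1, 4, 5, 6, 7, 8}; ◇(p ∧ ¬r) there: 1:F, 4:T, 5:T, 6:T, 7:T, 8:F. ✗
8: successors {1, 2, 5}; ◇(p ∧ ¬r) there: 1:F, 2:F, 5:T. ✗

{1, 6}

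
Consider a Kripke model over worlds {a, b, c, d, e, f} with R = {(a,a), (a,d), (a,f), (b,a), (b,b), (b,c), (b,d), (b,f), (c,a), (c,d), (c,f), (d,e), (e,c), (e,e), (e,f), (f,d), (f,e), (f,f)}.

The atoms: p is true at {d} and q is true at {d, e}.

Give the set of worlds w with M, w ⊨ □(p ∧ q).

a: successors {a, d, f}; p ∧ q there: a:F, d:T, f:F. ✗
b: successors {a, b, c, d, f}; p ∧ q there: a:F, b:F, c:F, d:T, f:F. ✗
c: successors {a, d, f}; p ∧ q there: a:F, d:T, f:F. ✗
d: successors {e}; p ∧ q there: e:F. ✗
e: successors {c, e, f}; p ∧ q there: c:F, e:F, f:F. ✗
f: successors {d, e, f}; p ∧ q there: d:T, e:F, f:F. ✗

∅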